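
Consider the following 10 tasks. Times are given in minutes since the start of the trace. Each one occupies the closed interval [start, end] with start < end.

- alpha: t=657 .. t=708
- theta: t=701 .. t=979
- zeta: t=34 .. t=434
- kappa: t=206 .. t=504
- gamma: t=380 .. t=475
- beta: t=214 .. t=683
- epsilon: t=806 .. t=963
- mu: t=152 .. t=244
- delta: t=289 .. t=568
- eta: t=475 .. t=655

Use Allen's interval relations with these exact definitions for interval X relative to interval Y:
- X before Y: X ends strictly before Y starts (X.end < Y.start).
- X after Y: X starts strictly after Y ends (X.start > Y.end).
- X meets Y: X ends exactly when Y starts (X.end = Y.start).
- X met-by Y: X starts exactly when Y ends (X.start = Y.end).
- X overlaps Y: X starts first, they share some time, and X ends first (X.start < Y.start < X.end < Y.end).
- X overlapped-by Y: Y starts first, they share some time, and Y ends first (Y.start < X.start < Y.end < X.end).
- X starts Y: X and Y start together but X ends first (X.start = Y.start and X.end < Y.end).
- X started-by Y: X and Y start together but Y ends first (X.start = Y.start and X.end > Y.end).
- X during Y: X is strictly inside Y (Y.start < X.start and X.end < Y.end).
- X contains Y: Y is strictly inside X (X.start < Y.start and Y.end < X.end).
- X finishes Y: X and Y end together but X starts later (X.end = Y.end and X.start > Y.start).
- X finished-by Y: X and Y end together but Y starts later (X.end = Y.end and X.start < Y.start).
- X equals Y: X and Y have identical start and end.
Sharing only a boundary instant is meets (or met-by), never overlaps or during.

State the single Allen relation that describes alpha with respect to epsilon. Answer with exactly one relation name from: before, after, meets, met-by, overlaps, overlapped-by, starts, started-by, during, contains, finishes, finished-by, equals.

before

alpha = [t=657, t=708]; epsilon = [t=806, t=963].
Compare endpoints: alpha.start < epsilon.start, alpha.start < epsilon.end, alpha.end < epsilon.start, alpha.end < epsilon.end.
That pattern is 'before'.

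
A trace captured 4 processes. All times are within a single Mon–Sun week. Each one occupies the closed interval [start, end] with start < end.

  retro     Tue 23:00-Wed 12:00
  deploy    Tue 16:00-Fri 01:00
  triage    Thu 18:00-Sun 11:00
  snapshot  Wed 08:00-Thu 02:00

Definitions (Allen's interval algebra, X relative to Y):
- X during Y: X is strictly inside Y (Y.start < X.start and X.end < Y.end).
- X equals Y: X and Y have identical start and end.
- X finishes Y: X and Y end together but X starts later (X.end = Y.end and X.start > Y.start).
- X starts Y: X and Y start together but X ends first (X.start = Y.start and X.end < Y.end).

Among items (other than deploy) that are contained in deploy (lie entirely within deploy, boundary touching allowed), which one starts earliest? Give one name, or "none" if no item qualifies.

retro

Target deploy = [Tue 16:00, Fri 01:00].
retro [Tue 23:00, Wed 12:00] → during → candidate.
snapshot [Wed 08:00, Thu 02:00] → during → candidate.
triage [Thu 18:00, Sun 11:00] → overlapped-by → excluded.
Among candidates, earliest start is Tue 23:00 → retro.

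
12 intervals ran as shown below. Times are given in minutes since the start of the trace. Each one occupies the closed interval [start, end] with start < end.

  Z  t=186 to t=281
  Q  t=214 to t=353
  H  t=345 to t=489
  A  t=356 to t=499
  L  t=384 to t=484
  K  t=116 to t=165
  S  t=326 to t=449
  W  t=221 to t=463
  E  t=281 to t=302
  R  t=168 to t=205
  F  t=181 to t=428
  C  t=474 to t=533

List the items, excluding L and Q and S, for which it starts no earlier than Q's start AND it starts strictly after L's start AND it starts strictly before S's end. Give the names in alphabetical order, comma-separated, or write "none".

Conditions: its start is no earlier than Q's start (X.start >= t=214) AND its start is strictly after L's start (X.start > t=384) AND its start is strictly before S's end (X.start < t=449).
A: start t=356 >= t=214? ✓; start t=356 > t=384? ✗; start t=356 < t=449? ✓ → no.
C: start t=474 >= t=214? ✓; start t=474 > t=384? ✓; start t=474 < t=449? ✗ → no.
E: start t=281 >= t=214? ✓; start t=281 > t=384? ✗; start t=281 < t=449? ✓ → no.
F: start t=181 >= t=214? ✗; start t=181 > t=384? ✗; start t=181 < t=449? ✓ → no.
H: start t=345 >= t=214? ✓; start t=345 > t=384? ✗; start t=345 < t=449? ✓ → no.
K: start t=116 >= t=214? ✗; start t=116 > t=384? ✗; start t=116 < t=449? ✓ → no.
R: start t=168 >= t=214? ✗; start t=168 > t=384? ✗; start t=168 < t=449? ✓ → no.
W: start t=221 >= t=214? ✓; start t=221 > t=384? ✗; start t=221 < t=449? ✓ → no.
Z: start t=186 >= t=214? ✗; start t=186 > t=384? ✗; start t=186 < t=449? ✓ → no.
Result: none.

none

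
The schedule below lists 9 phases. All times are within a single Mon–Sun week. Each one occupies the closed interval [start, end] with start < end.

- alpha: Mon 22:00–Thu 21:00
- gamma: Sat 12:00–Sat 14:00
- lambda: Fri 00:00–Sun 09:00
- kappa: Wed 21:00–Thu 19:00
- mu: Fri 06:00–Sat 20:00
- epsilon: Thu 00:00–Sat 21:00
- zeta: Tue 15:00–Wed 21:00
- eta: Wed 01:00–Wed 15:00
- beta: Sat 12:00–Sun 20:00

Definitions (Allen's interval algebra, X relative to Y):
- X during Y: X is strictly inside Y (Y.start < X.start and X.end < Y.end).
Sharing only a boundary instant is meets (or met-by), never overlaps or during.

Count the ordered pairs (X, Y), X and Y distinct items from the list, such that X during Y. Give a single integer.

9

Checking all 72 ordered pairs for relation 'during'; matching pairs in alphabetical order:
(eta, alpha): eta during alpha ✓
(eta, zeta): eta during zeta ✓
(gamma, epsilon): gamma during epsilon ✓
(gamma, lambda): gamma during lambda ✓
(gamma, mu): gamma during mu ✓
(kappa, alpha): kappa during alpha ✓
(mu, epsilon): mu during epsilon ✓
(mu, lambda): mu during lambda ✓
(zeta, alpha): zeta during alpha ✓
Count: 9.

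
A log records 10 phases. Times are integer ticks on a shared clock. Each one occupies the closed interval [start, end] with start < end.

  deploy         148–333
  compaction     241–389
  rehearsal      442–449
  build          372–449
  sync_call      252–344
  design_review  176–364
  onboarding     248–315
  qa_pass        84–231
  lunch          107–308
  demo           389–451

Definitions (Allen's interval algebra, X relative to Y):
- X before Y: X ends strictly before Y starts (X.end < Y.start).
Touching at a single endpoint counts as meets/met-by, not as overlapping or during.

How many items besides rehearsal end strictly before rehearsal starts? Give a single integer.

Target rehearsal = [442, 449].
build [372, 449] → finished-by → no.
compaction [241, 389] → before → counts.
demo [389, 451] → contains → no.
deploy [148, 333] → before → counts.
design_review [176, 364] → before → counts.
lunch [107, 308] → before → counts.
onboarding [248, 315] → before → counts.
qa_pass [84, 231] → before → counts.
sync_call [252, 344] → before → counts.
Total: 7.

7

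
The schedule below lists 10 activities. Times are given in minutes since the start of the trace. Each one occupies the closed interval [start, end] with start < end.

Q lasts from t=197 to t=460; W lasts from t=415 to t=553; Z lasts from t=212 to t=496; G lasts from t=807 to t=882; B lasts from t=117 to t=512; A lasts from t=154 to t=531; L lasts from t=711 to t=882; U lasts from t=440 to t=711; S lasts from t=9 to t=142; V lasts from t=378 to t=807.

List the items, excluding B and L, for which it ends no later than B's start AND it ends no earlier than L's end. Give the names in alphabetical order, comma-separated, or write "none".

none

Conditions: its end is no later than B's start (X.end <= t=117) AND its end is no earlier than L's end (X.end >= t=882).
A: end t=531 <= t=117? ✗; end t=531 >= t=882? ✗ → no.
G: end t=882 <= t=117? ✗; end t=882 >= t=882? ✓ → no.
Q: end t=460 <= t=117? ✗; end t=460 >= t=882? ✗ → no.
S: end t=142 <= t=117? ✗; end t=142 >= t=882? ✗ → no.
U: end t=711 <= t=117? ✗; end t=711 >= t=882? ✗ → no.
V: end t=807 <= t=117? ✗; end t=807 >= t=882? ✗ → no.
W: end t=553 <= t=117? ✗; end t=553 >= t=882? ✗ → no.
Z: end t=496 <= t=117? ✗; end t=496 >= t=882? ✗ → no.
Result: none.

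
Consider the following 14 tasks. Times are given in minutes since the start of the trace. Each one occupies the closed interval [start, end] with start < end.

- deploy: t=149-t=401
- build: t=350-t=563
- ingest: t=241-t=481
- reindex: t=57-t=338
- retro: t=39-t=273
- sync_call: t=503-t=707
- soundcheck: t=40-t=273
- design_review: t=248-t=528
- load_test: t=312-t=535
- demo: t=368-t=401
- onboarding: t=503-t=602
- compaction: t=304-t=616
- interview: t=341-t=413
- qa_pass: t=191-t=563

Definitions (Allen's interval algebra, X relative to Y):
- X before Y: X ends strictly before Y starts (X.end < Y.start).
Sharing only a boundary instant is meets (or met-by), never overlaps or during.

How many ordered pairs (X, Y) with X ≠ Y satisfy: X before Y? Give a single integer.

27

Checking all 182 ordered pairs for relation 'before'; matching pairs in alphabetical order:
(demo, onboarding): demo before onboarding ✓
(demo, sync_call): demo before sync_call ✓
(deploy, onboarding): deploy before onboarding ✓
(deploy, sync_call): deploy before sync_call ✓
(ingest, onboarding): ingest before onboarding ✓
(ingest, sync_call): ingest before sync_call ✓
(interview, onboarding): interview before onboarding ✓
(interview, sync_call): interview before sync_call ✓
(reindex, build): reindex before build ✓
(reindex, demo): reindex before demo ✓
(reindex, interview): reindex before interview ✓
(reindex, onboarding): reindex before onboarding ✓
(reindex, sync_call): reindex before sync_call ✓
(retro, build): retro before build ✓
(retro, compaction): retro before compaction ✓
(retro, demo): retro before demo ✓
(retro, interview): retro before interview ✓
(retro, load_test): retro before load_test ✓
(retro, onboarding): retro before onboarding ✓
(retro, sync_call): retro before sync_call ✓
(soundcheck, build): soundcheck before build ✓
(soundcheck, compaction): soundcheck before compaction ✓
(soundcheck, demo): soundcheck before demo ✓
(soundcheck, interview): soundcheck before interview ✓
... plus 3 further pairs not listed.
Count: 27.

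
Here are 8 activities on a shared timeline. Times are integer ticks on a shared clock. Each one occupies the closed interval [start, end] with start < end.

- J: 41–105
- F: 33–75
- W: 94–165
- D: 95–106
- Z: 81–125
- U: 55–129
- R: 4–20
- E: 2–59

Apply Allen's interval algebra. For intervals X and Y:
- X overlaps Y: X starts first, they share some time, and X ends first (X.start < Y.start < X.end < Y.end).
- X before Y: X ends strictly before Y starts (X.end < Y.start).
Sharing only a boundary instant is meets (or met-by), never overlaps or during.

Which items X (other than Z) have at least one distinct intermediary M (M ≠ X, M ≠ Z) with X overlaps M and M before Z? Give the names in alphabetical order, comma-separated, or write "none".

E

Target Z = [81, 125].
Intermediaries M with M before Z: E, F, R.
Via E — items with X overlaps E: none.
Via F — items with X overlaps F: E.
Via R — items with X overlaps R: none.
Union: E.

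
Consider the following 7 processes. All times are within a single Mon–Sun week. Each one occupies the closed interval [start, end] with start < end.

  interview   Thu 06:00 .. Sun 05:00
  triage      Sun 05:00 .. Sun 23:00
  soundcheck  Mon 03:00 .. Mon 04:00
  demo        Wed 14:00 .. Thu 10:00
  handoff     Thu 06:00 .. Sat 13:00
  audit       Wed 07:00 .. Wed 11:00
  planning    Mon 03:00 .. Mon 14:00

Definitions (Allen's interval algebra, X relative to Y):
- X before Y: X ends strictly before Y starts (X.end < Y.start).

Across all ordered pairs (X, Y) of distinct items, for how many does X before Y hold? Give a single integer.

16

Checking all 42 ordered pairs for relation 'before'; matching pairs in alphabetical order:
(audit, demo): audit before demo ✓
(audit, handoff): audit before handoff ✓
(audit, interview): audit before interview ✓
(audit, triage): audit before triage ✓
(demo, triage): demo before triage ✓
(handoff, triage): handoff before triage ✓
(planning, audit): planning before audit ✓
(planning, demo): planning before demo ✓
(planning, handoff): planning before handoff ✓
(planning, interview): planning before interview ✓
(planning, triage): planning before triage ✓
(soundcheck, audit): soundcheck before audit ✓
(soundcheck, demo): soundcheck before demo ✓
(soundcheck, handoff): soundcheck before handoff ✓
(soundcheck, interview): soundcheck before interview ✓
(soundcheck, triage): soundcheck before triage ✓
Count: 16.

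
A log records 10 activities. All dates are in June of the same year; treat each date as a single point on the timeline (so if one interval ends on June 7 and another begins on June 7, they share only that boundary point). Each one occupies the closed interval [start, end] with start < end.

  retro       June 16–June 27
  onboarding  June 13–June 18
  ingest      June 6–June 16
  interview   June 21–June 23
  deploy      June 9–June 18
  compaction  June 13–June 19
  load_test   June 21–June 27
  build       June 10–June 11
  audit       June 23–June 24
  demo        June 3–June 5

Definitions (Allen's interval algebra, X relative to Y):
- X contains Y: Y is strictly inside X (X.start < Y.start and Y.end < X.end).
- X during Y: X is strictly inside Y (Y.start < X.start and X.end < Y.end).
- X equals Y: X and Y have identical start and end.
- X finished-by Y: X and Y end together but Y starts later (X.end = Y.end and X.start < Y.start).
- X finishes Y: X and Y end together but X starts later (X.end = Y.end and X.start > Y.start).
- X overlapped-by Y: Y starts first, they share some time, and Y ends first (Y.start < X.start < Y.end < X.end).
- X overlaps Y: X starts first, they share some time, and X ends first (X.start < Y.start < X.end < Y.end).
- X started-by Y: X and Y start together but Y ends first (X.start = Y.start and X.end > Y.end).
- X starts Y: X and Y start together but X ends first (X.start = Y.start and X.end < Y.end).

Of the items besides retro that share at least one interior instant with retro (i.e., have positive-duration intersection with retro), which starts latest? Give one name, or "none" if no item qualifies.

audit

Target retro = [June 16, June 27].
audit [June 23, June 24] → during → candidate.
build [June 10, June 11] → before → excluded.
compaction [June 13, June 19] → overlaps → candidate.
demo [June 3, June 5] → before → excluded.
deploy [June 9, June 18] → overlaps → candidate.
ingest [June 6, June 16] → meets → excluded.
interview [June 21, June 23] → during → candidate.
load_test [June 21, June 27] → finishes → candidate.
onboarding [June 13, June 18] → overlaps → candidate.
Among candidates, latest start is June 23 → audit.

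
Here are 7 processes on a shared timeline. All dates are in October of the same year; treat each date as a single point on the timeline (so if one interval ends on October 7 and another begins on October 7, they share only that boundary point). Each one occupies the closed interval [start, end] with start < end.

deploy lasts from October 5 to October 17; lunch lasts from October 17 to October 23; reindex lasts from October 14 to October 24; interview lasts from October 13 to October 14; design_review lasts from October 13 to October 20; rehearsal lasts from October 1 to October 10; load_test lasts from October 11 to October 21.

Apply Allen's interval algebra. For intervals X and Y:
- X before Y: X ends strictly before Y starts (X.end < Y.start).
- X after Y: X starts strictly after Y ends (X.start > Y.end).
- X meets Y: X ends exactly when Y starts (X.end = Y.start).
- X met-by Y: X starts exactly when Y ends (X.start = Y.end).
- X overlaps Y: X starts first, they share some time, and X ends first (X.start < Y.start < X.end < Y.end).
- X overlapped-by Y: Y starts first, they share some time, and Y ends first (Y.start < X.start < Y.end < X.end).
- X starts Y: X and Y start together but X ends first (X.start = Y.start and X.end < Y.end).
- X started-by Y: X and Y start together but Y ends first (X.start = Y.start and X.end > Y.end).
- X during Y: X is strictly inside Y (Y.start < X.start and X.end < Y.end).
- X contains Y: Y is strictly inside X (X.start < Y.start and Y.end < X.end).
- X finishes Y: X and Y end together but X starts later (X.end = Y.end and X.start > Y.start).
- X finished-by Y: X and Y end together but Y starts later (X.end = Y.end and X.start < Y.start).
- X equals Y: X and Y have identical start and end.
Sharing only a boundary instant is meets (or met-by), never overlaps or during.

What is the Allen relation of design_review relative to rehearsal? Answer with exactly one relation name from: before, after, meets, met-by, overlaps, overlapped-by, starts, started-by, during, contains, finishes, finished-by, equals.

after

design_review = [October 13, October 20]; rehearsal = [October 1, October 10].
Compare endpoints: design_review.start > rehearsal.start, design_review.start > rehearsal.end, design_review.end > rehearsal.start, design_review.end > rehearsal.end.
That pattern is 'after'.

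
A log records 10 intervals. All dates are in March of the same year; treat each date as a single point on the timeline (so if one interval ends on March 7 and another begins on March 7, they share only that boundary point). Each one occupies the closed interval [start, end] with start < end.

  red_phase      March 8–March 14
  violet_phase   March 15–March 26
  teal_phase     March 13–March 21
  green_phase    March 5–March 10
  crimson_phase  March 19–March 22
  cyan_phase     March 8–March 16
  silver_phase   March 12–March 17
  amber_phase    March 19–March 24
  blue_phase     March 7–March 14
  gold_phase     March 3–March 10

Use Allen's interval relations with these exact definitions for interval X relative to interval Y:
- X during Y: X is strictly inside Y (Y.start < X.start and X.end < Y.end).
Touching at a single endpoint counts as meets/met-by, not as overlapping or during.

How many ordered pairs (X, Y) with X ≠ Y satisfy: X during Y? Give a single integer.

Checking all 90 ordered pairs for relation 'during'; matching pairs in alphabetical order:
(amber_phase, violet_phase): amber_phase during violet_phase ✓
(crimson_phase, violet_phase): crimson_phase during violet_phase ✓
Count: 2.

2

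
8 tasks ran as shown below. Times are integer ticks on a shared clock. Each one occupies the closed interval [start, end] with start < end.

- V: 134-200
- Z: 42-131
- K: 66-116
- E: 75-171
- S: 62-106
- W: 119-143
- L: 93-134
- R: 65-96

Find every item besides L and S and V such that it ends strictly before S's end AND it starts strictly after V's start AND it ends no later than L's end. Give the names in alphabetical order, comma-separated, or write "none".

none

Conditions: its end is strictly before S's end (X.end < 106) AND its start is strictly after V's start (X.start > 134) AND its end is no later than L's end (X.end <= 134).
E: end 171 < 106? ✗; start 75 > 134? ✗; end 171 <= 134? ✗ → no.
K: end 116 < 106? ✗; start 66 > 134? ✗; end 116 <= 134? ✓ → no.
R: end 96 < 106? ✓; start 65 > 134? ✗; end 96 <= 134? ✓ → no.
W: end 143 < 106? ✗; start 119 > 134? ✗; end 143 <= 134? ✗ → no.
Z: end 131 < 106? ✗; start 42 > 134? ✗; end 131 <= 134? ✓ → no.
Result: none.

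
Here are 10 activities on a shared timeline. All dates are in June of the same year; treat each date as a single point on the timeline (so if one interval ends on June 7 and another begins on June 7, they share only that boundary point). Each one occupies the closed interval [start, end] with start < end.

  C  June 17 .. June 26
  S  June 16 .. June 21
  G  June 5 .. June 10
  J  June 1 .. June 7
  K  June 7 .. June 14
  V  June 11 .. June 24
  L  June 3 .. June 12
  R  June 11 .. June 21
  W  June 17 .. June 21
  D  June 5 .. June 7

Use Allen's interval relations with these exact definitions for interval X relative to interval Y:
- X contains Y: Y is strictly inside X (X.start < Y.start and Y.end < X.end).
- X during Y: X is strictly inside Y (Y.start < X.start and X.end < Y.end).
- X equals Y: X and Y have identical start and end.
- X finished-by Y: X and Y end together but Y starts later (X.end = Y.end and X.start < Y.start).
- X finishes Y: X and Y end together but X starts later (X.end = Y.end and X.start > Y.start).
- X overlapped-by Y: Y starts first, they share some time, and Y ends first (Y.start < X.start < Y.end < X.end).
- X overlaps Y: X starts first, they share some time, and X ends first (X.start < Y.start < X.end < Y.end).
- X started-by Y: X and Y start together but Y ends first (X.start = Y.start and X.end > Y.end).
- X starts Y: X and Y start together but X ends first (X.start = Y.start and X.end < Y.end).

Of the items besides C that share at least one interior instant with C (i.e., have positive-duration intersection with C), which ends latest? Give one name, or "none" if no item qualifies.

Target C = [June 17, June 26].
D [June 5, June 7] → before → excluded.
G [June 5, June 10] → before → excluded.
J [June 1, June 7] → before → excluded.
K [June 7, June 14] → before → excluded.
L [June 3, June 12] → before → excluded.
R [June 11, June 21] → overlaps → candidate.
S [June 16, June 21] → overlaps → candidate.
V [June 11, June 24] → overlaps → candidate.
W [June 17, June 21] → starts → candidate.
Among candidates, latest end is June 24 → V.

V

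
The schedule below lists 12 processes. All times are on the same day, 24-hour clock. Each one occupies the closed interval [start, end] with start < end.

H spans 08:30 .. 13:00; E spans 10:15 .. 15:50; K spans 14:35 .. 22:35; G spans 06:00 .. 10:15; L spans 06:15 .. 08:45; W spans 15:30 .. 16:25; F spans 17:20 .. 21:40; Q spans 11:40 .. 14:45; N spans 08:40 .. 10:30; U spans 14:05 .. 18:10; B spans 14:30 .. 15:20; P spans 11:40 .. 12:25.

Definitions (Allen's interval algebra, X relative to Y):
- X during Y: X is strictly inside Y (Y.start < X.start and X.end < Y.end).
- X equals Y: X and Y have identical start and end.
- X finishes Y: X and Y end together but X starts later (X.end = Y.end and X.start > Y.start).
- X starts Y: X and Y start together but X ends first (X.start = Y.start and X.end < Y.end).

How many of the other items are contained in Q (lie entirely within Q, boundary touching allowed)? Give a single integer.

Target Q = [11:40, 14:45].
B [14:30, 15:20] → overlapped-by → no.
E [10:15, 15:50] → contains → no.
F [17:20, 21:40] → after → no.
G [06:00, 10:15] → before → no.
H [08:30, 13:00] → overlaps → no.
K [14:35, 22:35] → overlapped-by → no.
L [06:15, 08:45] → before → no.
N [08:40, 10:30] → before → no.
P [11:40, 12:25] → starts → counts.
U [14:05, 18:10] → overlapped-by → no.
W [15:30, 16:25] → after → no.
Total: 1.

1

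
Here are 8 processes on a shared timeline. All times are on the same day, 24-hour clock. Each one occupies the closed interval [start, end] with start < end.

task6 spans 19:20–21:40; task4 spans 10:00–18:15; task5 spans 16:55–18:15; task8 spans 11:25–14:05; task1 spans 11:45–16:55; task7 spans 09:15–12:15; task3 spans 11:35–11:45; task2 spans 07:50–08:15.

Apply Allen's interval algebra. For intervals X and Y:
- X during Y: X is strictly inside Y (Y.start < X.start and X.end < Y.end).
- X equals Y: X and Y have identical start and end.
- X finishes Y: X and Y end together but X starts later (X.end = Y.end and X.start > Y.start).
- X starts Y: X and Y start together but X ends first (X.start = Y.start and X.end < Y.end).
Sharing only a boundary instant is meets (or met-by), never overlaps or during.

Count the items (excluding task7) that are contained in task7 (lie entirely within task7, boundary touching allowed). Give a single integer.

Target task7 = [09:15, 12:15].
task1 [11:45, 16:55] → overlapped-by → no.
task2 [07:50, 08:15] → before → no.
task3 [11:35, 11:45] → during → counts.
task4 [10:00, 18:15] → overlapped-by → no.
task5 [16:55, 18:15] → after → no.
task6 [19:20, 21:40] → after → no.
task8 [11:25, 14:05] → overlapped-by → no.
Total: 1.

1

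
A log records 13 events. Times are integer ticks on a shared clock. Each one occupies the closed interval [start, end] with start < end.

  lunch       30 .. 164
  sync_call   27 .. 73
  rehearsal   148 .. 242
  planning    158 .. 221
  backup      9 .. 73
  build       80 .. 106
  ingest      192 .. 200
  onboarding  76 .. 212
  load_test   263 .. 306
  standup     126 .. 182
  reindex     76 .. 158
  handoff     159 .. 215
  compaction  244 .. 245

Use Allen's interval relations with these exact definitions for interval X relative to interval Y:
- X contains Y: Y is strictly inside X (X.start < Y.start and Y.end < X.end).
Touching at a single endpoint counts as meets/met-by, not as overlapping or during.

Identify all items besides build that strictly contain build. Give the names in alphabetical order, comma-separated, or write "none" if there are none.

Target build = [80, 106].
backup [9, 73] → before → no.
compaction [244, 245] → after → no.
handoff [159, 215] → after → no.
ingest [192, 200] → after → no.
load_test [263, 306] → after → no.
lunch [30, 164] → contains → yes.
onboarding [76, 212] → contains → yes.
planning [158, 221] → after → no.
rehearsal [148, 242] → after → no.
reindex [76, 158] → contains → yes.
standup [126, 182] → after → no.
sync_call [27, 73] → before → no.
Result: lunch, onboarding, reindex.

lunch, onboarding, reindex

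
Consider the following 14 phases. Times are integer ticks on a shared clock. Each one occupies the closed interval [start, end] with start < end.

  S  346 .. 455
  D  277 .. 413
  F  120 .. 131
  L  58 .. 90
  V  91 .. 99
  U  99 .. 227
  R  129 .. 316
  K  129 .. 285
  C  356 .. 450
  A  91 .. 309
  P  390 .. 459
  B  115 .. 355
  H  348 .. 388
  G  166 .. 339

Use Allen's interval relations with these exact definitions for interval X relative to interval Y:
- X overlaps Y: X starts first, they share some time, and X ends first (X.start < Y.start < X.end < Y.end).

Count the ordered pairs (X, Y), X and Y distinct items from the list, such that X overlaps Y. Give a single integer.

Checking all 182 ordered pairs for relation 'overlaps'; matching pairs in alphabetical order:
(A, B): A overlaps B ✓
(A, D): A overlaps D ✓
(A, G): A overlaps G ✓
(A, R): A overlaps R ✓
(B, D): B overlaps D ✓
(B, H): B overlaps H ✓
(B, S): B overlaps S ✓
(C, P): C overlaps P ✓
(D, C): D overlaps C ✓
(D, P): D overlaps P ✓
(D, S): D overlaps S ✓
(F, K): F overlaps K ✓
(F, R): F overlaps R ✓
(G, D): G overlaps D ✓
(H, C): H overlaps C ✓
(K, D): K overlaps D ✓
(K, G): K overlaps G ✓
(R, D): R overlaps D ✓
(R, G): R overlaps G ✓
(S, P): S overlaps P ✓
(U, B): U overlaps B ✓
(U, G): U overlaps G ✓
(U, K): U overlaps K ✓
(U, R): U overlaps R ✓
Count: 24.

24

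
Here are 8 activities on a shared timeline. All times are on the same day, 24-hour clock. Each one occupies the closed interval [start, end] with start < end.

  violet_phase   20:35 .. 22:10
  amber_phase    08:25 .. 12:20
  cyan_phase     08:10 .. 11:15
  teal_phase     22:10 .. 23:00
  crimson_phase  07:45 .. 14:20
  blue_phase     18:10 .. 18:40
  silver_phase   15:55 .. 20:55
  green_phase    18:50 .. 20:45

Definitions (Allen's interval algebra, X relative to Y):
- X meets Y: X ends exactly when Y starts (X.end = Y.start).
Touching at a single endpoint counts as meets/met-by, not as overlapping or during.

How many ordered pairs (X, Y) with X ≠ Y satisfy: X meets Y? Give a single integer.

Checking all 56 ordered pairs for relation 'meets'; matching pairs in alphabetical order:
(violet_phase, teal_phase): violet_phase meets teal_phase ✓
Count: 1.

1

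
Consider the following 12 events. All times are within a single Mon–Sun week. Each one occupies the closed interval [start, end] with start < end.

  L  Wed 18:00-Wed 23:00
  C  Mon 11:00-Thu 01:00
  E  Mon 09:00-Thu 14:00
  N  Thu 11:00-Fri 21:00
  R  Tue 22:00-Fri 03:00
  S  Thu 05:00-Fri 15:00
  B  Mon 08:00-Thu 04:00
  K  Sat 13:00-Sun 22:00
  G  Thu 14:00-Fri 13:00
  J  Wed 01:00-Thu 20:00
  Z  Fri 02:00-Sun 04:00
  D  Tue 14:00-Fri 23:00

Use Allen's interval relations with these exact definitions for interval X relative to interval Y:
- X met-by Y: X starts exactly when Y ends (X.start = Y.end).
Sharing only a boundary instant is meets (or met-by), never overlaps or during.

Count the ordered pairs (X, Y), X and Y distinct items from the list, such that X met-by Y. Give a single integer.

Checking all 132 ordered pairs for relation 'met-by'; matching pairs in alphabetical order:
(G, E): G met-by E ✓
Count: 1.

1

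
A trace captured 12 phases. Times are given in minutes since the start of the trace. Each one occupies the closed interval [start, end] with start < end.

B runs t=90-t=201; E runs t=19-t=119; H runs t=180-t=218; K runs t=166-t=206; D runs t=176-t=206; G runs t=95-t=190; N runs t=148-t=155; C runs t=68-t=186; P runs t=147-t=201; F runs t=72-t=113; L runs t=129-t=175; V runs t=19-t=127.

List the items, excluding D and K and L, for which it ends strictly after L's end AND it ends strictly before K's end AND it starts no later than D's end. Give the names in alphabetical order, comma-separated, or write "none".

B, C, G, P

Conditions: its end is strictly after L's end (X.end > t=175) AND its end is strictly before K's end (X.end < t=206) AND its start is no later than D's end (X.start <= t=206).
B: end t=201 > t=175? ✓; end t=201 < t=206? ✓; start t=90 <= t=206? ✓ → yes.
C: end t=186 > t=175? ✓; end t=186 < t=206? ✓; start t=68 <= t=206? ✓ → yes.
E: end t=119 > t=175? ✗; end t=119 < t=206? ✓; start t=19 <= t=206? ✓ → no.
F: end t=113 > t=175? ✗; end t=113 < t=206? ✓; start t=72 <= t=206? ✓ → no.
G: end t=190 > t=175? ✓; end t=190 < t=206? ✓; start t=95 <= t=206? ✓ → yes.
H: end t=218 > t=175? ✓; end t=218 < t=206? ✗; start t=180 <= t=206? ✓ → no.
N: end t=155 > t=175? ✗; end t=155 < t=206? ✓; start t=148 <= t=206? ✓ → no.
P: end t=201 > t=175? ✓; end t=201 < t=206? ✓; start t=147 <= t=206? ✓ → yes.
V: end t=127 > t=175? ✗; end t=127 < t=206? ✓; start t=19 <= t=206? ✓ → no.
Result: B, C, G, P.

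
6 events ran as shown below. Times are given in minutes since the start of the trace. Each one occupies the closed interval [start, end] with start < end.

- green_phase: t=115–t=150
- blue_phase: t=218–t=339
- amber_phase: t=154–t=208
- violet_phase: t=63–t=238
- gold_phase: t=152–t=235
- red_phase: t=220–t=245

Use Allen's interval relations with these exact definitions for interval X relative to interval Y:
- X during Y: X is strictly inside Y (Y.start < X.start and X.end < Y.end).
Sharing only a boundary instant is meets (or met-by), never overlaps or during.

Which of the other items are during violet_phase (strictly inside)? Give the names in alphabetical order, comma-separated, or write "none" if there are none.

amber_phase, gold_phase, green_phase

Target violet_phase = [t=63, t=238].
amber_phase [t=154, t=208] → during → yes.
blue_phase [t=218, t=339] → overlapped-by → no.
gold_phase [t=152, t=235] → during → yes.
green_phase [t=115, t=150] → during → yes.
red_phase [t=220, t=245] → overlapped-by → no.
Result: amber_phase, gold_phase, green_phase.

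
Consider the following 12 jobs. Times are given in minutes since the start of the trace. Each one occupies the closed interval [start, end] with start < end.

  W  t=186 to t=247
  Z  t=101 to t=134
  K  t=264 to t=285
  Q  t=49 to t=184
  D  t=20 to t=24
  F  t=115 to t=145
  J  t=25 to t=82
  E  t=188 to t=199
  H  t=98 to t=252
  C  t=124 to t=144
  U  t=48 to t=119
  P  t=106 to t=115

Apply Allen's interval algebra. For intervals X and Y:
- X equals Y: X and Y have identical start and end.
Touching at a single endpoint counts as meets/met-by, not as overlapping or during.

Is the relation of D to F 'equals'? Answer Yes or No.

No

D = [t=20, t=24], F = [t=115, t=145].
Actual relation of D to F: before.
Asked whether 'equals' holds → No.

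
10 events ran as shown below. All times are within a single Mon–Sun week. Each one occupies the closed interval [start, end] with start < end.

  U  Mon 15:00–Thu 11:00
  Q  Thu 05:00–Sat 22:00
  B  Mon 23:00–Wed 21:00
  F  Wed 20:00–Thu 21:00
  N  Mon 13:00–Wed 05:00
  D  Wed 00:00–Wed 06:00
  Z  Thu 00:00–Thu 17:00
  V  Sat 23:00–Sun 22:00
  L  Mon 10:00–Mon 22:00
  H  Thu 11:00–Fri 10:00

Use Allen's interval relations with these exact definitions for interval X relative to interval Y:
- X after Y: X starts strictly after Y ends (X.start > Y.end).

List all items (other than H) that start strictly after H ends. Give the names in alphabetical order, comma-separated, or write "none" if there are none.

V

Target H = [Thu 11:00, Fri 10:00].
B [Mon 23:00, Wed 21:00] → before → no.
D [Wed 00:00, Wed 06:00] → before → no.
F [Wed 20:00, Thu 21:00] → overlaps → no.
L [Mon 10:00, Mon 22:00] → before → no.
N [Mon 13:00, Wed 05:00] → before → no.
Q [Thu 05:00, Sat 22:00] → contains → no.
U [Mon 15:00, Thu 11:00] → meets → no.
V [Sat 23:00, Sun 22:00] → after → yes.
Z [Thu 00:00, Thu 17:00] → overlaps → no.
Result: V.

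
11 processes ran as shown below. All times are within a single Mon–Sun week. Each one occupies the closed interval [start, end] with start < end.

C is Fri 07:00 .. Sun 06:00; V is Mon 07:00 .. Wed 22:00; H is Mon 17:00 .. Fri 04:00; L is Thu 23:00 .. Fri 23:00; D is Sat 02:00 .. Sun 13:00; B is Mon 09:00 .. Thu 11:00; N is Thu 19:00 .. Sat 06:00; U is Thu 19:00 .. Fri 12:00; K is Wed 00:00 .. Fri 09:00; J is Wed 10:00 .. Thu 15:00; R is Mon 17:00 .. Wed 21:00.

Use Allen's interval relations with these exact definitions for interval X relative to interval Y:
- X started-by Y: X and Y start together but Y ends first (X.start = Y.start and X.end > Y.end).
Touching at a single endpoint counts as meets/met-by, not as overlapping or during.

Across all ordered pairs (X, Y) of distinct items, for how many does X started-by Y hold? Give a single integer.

Checking all 110 ordered pairs for relation 'started-by'; matching pairs in alphabetical order:
(H, R): H started-by R ✓
(N, U): N started-by U ✓
Count: 2.

2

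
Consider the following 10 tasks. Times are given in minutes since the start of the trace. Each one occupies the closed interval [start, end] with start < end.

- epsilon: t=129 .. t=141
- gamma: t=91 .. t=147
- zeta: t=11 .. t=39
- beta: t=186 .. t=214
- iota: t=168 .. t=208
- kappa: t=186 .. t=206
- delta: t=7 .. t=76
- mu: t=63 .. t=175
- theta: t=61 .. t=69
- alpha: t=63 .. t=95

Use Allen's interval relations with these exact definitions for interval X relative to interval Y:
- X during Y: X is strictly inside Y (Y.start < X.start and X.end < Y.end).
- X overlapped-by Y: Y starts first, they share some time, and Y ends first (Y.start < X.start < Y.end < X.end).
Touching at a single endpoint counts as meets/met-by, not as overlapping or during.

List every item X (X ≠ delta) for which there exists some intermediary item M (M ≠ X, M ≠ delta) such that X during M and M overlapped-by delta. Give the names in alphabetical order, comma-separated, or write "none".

Target delta = [t=7, t=76].
Intermediaries M with M overlapped-by delta: alpha, mu.
Via alpha — items with X during alpha: none.
Via mu — items with X during mu: epsilon, gamma.
Union: epsilon, gamma.

epsilon, gamma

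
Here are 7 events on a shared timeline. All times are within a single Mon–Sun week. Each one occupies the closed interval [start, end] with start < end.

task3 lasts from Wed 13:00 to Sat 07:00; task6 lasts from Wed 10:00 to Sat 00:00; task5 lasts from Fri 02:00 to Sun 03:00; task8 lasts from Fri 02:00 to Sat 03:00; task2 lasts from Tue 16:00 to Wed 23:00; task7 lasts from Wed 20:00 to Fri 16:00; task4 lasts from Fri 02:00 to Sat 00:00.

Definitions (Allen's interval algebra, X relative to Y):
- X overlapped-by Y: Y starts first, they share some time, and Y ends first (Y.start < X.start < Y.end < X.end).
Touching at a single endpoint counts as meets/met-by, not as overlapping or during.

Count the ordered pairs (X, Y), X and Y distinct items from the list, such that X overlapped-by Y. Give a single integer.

Checking all 42 ordered pairs for relation 'overlapped-by'; matching pairs in alphabetical order:
(task3, task2): task3 overlapped-by task2 ✓
(task3, task6): task3 overlapped-by task6 ✓
(task4, task7): task4 overlapped-by task7 ✓
(task5, task3): task5 overlapped-by task3 ✓
(task5, task6): task5 overlapped-by task6 ✓
(task5, task7): task5 overlapped-by task7 ✓
(task6, task2): task6 overlapped-by task2 ✓
(task7, task2): task7 overlapped-by task2 ✓
(task8, task6): task8 overlapped-by task6 ✓
(task8, task7): task8 overlapped-by task7 ✓
Count: 10.

10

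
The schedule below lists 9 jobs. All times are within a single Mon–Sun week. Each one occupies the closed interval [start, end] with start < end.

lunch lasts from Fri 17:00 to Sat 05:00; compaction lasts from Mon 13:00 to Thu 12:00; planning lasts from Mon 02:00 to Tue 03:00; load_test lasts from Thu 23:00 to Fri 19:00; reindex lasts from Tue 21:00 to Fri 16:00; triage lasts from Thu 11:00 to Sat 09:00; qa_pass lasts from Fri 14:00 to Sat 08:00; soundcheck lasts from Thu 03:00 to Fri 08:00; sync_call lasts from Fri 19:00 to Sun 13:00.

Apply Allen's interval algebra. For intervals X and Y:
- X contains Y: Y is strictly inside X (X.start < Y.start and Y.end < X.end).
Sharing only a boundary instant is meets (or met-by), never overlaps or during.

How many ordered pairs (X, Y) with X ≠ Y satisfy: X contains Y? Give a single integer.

5

Checking all 72 ordered pairs for relation 'contains'; matching pairs in alphabetical order:
(qa_pass, lunch): qa_pass contains lunch ✓
(reindex, soundcheck): reindex contains soundcheck ✓
(triage, load_test): triage contains load_test ✓
(triage, lunch): triage contains lunch ✓
(triage, qa_pass): triage contains qa_pass ✓
Count: 5.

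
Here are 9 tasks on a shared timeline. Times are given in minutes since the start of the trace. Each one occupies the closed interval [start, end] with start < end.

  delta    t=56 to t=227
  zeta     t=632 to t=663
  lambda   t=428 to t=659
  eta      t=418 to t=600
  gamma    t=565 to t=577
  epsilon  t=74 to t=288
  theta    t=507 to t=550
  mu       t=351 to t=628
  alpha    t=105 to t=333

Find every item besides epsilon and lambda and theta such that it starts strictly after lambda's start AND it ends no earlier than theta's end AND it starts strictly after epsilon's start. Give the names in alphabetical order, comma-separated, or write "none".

Conditions: its start is strictly after lambda's start (X.start > t=428) AND its end is no earlier than theta's end (X.end >= t=550) AND its start is strictly after epsilon's start (X.start > t=74).
alpha: start t=105 > t=428? ✗; end t=333 >= t=550? ✗; start t=105 > t=74? ✓ → no.
delta: start t=56 > t=428? ✗; end t=227 >= t=550? ✗; start t=56 > t=74? ✗ → no.
eta: start t=418 > t=428? ✗; end t=600 >= t=550? ✓; start t=418 > t=74? ✓ → no.
gamma: start t=565 > t=428? ✓; end t=577 >= t=550? ✓; start t=565 > t=74? ✓ → yes.
mu: start t=351 > t=428? ✗; end t=628 >= t=550? ✓; start t=351 > t=74? ✓ → no.
zeta: start t=632 > t=428? ✓; end t=663 >= t=550? ✓; start t=632 > t=74? ✓ → yes.
Result: gamma, zeta.

gamma, zeta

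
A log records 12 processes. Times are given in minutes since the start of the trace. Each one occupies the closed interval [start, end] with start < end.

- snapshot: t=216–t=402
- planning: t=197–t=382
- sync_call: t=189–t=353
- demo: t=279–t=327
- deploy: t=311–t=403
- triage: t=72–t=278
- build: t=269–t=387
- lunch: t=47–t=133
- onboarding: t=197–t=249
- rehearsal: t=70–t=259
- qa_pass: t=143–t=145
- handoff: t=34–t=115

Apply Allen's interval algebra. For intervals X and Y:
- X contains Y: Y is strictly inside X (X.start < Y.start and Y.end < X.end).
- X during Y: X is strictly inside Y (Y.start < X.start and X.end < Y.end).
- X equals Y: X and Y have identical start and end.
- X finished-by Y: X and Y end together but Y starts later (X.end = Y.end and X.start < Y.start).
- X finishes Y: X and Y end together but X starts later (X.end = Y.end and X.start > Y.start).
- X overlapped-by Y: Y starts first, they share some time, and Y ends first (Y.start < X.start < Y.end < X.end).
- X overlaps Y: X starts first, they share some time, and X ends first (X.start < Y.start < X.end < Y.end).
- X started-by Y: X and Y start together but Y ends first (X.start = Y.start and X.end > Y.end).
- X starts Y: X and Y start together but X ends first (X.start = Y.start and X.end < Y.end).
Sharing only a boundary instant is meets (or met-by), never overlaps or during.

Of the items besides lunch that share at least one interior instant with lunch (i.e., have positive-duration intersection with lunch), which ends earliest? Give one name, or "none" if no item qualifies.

Target lunch = [t=47, t=133].
build [t=269, t=387] → after → excluded.
demo [t=279, t=327] → after → excluded.
deploy [t=311, t=403] → after → excluded.
handoff [t=34, t=115] → overlaps → candidate.
onboarding [t=197, t=249] → after → excluded.
planning [t=197, t=382] → after → excluded.
qa_pass [t=143, t=145] → after → excluded.
rehearsal [t=70, t=259] → overlapped-by → candidate.
snapshot [t=216, t=402] → after → excluded.
sync_call [t=189, t=353] → after → excluded.
triage [t=72, t=278] → overlapped-by → candidate.
Among candidates, earliest end is t=115 → handoff.

handoff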